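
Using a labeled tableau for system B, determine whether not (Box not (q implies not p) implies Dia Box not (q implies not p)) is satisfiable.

1. not (Box not (q implies not p) implies Dia Box not (q implies not p)), u
2. Box not (q implies not p), u
3. not Dia Box not (q implies not p), u
4. not (q implies not p), u
5. q, u
6. p, u
7. not Box not (q implies not p), u
8. q implies not p, v
9. not (q implies not p), v
10. q, v
11. p, v
12. not Box not (q implies not p), v
13. not p, v
Accessibility: uRu, uRv, vRu, vRv
Branch closes: p and not p both at v.
All branches of the tableau close; one closing branch shown above.

Unsatisfiable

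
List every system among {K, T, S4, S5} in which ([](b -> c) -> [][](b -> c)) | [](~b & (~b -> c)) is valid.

S4-tableau for the negation ~(([](b -> c) -> [][](b -> c)) | [](~b & (~b -> c))):
1. ~(([](b -> c) -> [][](b -> c)) | [](~b & (~b -> c))), w0
2. ~([](b -> c) -> [][](b -> c)), w0   [~|-rule on 1]
3. ~[](~b & (~b -> c)), w0   [~|-rule on 1]
4. [](b -> c), w0   [~->-rule on 2]
5. ~[][](b -> c), w0   [~->-rule on 2]
6. b -> c, w0   [[]-rule on 4 via w0Rw0]
7. c, w0   [->-rule on 6 (branches; this branch)]
8. ~(~b & (~b -> c)), w1   [~[]-rule on 3: fresh world w1, w0Rw1]
9. b -> c, w1   [[]-rule on 4 via w0Rw1]
10. ~(~b -> c), w1   [~&-rule on 8 (branches; this branch)]
11. ~b, w1   [~->-rule on 10]
12. ~c, w1   [~->-rule on 10]
13. ~[](b -> c), w2   [~[]-rule on 5: fresh world w2, w0Rw2]
14. b -> c, w2   [[]-rule on 4 via w0Rw2]
15. c, w2   [->-rule on 14 (branches; this branch)]
16. ~(b -> c), w3   [~[]-rule on 13: fresh world w3, w2Rw3]
17. b, w3   [~->-rule on 16]
18. ~c, w3   [~->-rule on 16]
19. b -> c, w3   [[]-rule on 4 via w0Rw3]
20. c, w3   [->-rule on 19 (branches; this branch)]
Accessibility: w0Rw0, w0Rw1, w0Rw2, w0Rw3, w1Rw1, w2Rw2, w2Rw3, w3Rw3
Branch closes: c and ~c both at w3.
Every branch closes (one shown): valid in S4, hence also in S5 (every theorem of S4 is a theorem of S5).
T-tableau for the negation ~(([](b -> c) -> [][](b -> c)) | [](~b & (~b -> c))):
1. ~(([](b -> c) -> [][](b -> c)) | [](~b & (~b -> c))), w0
2. ~([](b -> c) -> [][](b -> c)), w0   [~|-rule on 1]
3. ~[](~b & (~b -> c)), w0   [~|-rule on 1]
4. [](b -> c), w0   [~->-rule on 2]
5. ~[][](b -> c), w0   [~->-rule on 2]
6. b -> c, w0   [[]-rule on 4 via w0Rw0]
7. c, w0   [->-rule on 6 (branches; this branch)]
8. ~(~b & (~b -> c)), w1   [~[]-rule on 3: fresh world w1, w0Rw1]
9. b -> c, w1   [[]-rule on 4 via w0Rw1]
10. ~(~b -> c), w1   [~&-rule on 8 (branches; this branch)]
11. ~b, w1   [~->-rule on 10]
12. ~c, w1   [~->-rule on 10]
13. ~[](b -> c), w2   [~[]-rule on 5: fresh world w2, w0Rw2]
14. b -> c, w2   [[]-rule on 4 via w0Rw2]
15. c, w2   [->-rule on 14 (branches; this branch)]
16. ~(b -> c), w3   [~[]-rule on 13: fresh world w3, w2Rw3]
17. b, w3   [~->-rule on 16]
18. ~c, w3   [~->-rule on 16]
Accessibility: w0Rw0, w0Rw1, w0Rw2, w1Rw1, w2Rw2, w2Rw3, w3Rw3
Complete open branch: countermodel on a T-frame, so not valid in T, nor in K (the same frame is also a K-frame).

S4, S5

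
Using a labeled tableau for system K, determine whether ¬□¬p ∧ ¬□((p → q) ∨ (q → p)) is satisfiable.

1. ¬□¬p ∧ ¬□((p → q) ∨ (q → p)), 0
2. ¬□¬p, 0
3. ¬□((p → q) ∨ (q → p)), 0
4. p, 1
5. ¬((p → q) ∨ (q → p)), 2
6. ¬(p → q), 2
7. ¬(q → p), 2
8. p, 2
9. ¬q, 2
10. q, 2
11. ¬p, 2
Accessibility: 0R1, 0R2
Branch closes: q and ¬q both at 2.
Every branch closes; the branch above is one of them.

No, unsatisfiable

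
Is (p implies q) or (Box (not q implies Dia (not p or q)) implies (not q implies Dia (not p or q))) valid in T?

Tableau for the negation not ((p implies q) or (Box (not q implies Dia (not p or q)) implies (not q implies Dia (not p or q)))):
1. not ((p implies q) or (Box (not q implies Dia (not p or q)) implies (not q implies Dia (not p or q)))), w0
2. not (p implies q), w0
3. not (Box (not q implies Dia (not p or q)) implies (not q implies Dia (not p or q))), w0
4. p, w0
5. not q, w0
6. Box (not q implies Dia (not p or q)), w0
7. not (not q implies Dia (not p or q)), w0
8. not Dia (not p or q), w0
9. not q implies Dia (not p or q), w0
10. not (not p or q), w0
11. Dia (not p or q), w0
12. not p or q, w1
13. not q implies Dia (not p or q), w1
14. not (not p or q), w1
15. p, w1
16. not q, w1
17. q, w1
Accessibility: w0Rw0, w0Rw1, w1Rw1
Branch closes: q and not q both at w1.
Every branch of the negation's tableau closes; the branch above is one of them.

Valid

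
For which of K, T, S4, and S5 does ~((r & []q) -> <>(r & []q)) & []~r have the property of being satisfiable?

K-tableau for the formula:
1. ~((r & []q) -> <>(r & []q)) & []~r, w0
2. ~((r & []q) -> <>(r & []q)), w0
3. []~r, w0
4. r & []q, w0
5. ~<>(r & []q), w0
6. r, w0
7. []q, w0
Complete open branch: satisfiable in K.
T-tableau for the formula:
1. ~((r & []q) -> <>(r & []q)) & []~r, w0
2. ~((r & []q) -> <>(r & []q)), w0
3. []~r, w0
4. r & []q, w0
5. ~<>(r & []q), w0
6. r, w0
7. []q, w0
8. ~r, w0
Accessibility: w0Rw0
Branch closes: r and ~r both at w0.
Every branch closes (one shown): unsatisfiable in T, hence also in S4, S5 (every S4/S5-frame is a T-frame).

K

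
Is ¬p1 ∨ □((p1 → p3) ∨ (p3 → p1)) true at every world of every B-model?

Tableau for the negation ¬(¬p1 ∨ □((p1 → p3) ∨ (p3 → p1))):
1. ¬(¬p1 ∨ □((p1 → p3) ∨ (p3 → p1))), w0
2. p1, w0
3. ¬□((p1 → p3) ∨ (p3 → p1)), w0
4. ¬((p1 → p3) ∨ (p3 → p1)), w1
5. ¬(p1 → p3), w1
6. ¬(p3 → p1), w1
7. p1, w1
8. ¬p3, w1
9. p3, w1
10. ¬p1, w1
Accessibility: w0Rw0, w0Rw1, w1Rw0, w1Rw1
Branch closes: p3 and ¬p3 both at w1.
All branches of the negation close; one closing branch shown above.

Valid in B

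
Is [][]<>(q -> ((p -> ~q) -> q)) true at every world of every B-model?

Yes, valid

Tableau for the negation ~[][]<>(q -> ((p -> ~q) -> q)):
1. ~[][]<>(q -> ((p -> ~q) -> q)), w0
2. ~[]<>(q -> ((p -> ~q) -> q)), w1
3. ~<>(q -> ((p -> ~q) -> q)), w2
4. ~(q -> ((p -> ~q) -> q)), w1
5. q, w1
6. ~((p -> ~q) -> q), w1
7. p -> ~q, w1
8. ~q, w1
Accessibility: w0Rw0, w0Rw1, w1Rw0, w1Rw1, w1Rw2, w2Rw1, w2Rw2
Branch closes: q and ~q both at w1.
Every branch of the negation's tableau closes; the branch above is one of them.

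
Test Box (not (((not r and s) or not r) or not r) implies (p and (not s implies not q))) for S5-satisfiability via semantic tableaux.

Satisfiable (open branch found)

1. Box (not (((not r and s) or not r) or not r) implies (p and (not s implies not q))), 0
2. not (((not r and s) or not r) or not r) implies (p and (not s implies not q)), 0
3. p and (not s implies not q), 0
4. p, 0
5. not s implies not q, 0
6. not q, 0
Accessibility: 0R0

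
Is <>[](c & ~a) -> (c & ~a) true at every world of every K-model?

Not valid

Tableau for the negation ~(<>[](c & ~a) -> (c & ~a)):
1. ~(<>[](c & ~a) -> (c & ~a)), w0
2. <>[](c & ~a), w0
3. ~(c & ~a), w0
4. a, w0
5. [](c & ~a), w1
Accessibility: w0Rw1
The negation has an open branch (countermodel exists).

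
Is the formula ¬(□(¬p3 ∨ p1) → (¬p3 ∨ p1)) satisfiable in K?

1. ¬(□(¬p3 ∨ p1) → (¬p3 ∨ p1)), u
2. □(¬p3 ∨ p1), u
3. ¬(¬p3 ∨ p1), u
4. p3, u
5. ¬p1, u

Satisfiable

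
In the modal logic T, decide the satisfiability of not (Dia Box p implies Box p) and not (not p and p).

Satisfiable

1. not (Dia Box p implies Box p) and not (not p and p), w0
2. not (Dia Box p implies Box p), w0
3. not (not p and p), w0
4. Dia Box p, w0
5. not Box p, w0
6. not p, w0
7. Box p, w1
8. p, w1
9. not p, w2
Accessibility: w0Rw0, w0Rw1, w0Rw2, w1Rw1, w2Rw2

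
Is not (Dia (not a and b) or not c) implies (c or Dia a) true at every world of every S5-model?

Yes, valid

Tableau for the negation not (not (Dia (not a and b) or not c) implies (c or Dia a)):
1. not (not (Dia (not a and b) or not c) implies (c or Dia a)), w0
2. not (Dia (not a and b) or not c), w0
3. not (c or Dia a), w0
4. not Dia (not a and b), w0
5. c, w0
6. not c, w0
7. not Dia a, w0
Accessibility: w0Rw0
Branch closes: c and not c both at w0.
Every branch of the negation's tableau closes; the branch above is one of them.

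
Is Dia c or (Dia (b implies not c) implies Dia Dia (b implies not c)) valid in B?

Valid in B

Tableau for the negation not (Dia c or (Dia (b implies not c) implies Dia Dia (b implies not c))):
1. not (Dia c or (Dia (b implies not c) implies Dia Dia (b implies not c))), u
2. not Dia c, u
3. not (Dia (b implies not c) implies Dia Dia (b implies not c)), u
4. Dia (b implies not c), u
5. not Dia Dia (b implies not c), u
6. not c, u
7. not Dia (b implies not c), u
8. not (b implies not c), u
9. b, u
10. c, u
Accessibility: uRu
Branch closes: c and not c both at u.
All branches of the negation close; one closing branch shown above.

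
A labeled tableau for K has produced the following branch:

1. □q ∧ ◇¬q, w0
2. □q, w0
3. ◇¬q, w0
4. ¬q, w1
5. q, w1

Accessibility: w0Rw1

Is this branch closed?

Closed

Both q and ¬q appear at w1.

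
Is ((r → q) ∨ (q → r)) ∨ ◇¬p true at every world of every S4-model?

Valid

Tableau for the negation ¬(((r → q) ∨ (q → r)) ∨ ◇¬p):
1. ¬(((r → q) ∨ (q → r)) ∨ ◇¬p), 0
2. ¬((r → q) ∨ (q → r)), 0
3. ¬◇¬p, 0
4. ¬(r → q), 0
5. ¬(q → r), 0
6. r, 0
7. ¬q, 0
8. q, 0
9. ¬r, 0
Accessibility: 0R0
Branch closes: q and ¬q both at 0.
All branches of the negation close; one closing branch shown above.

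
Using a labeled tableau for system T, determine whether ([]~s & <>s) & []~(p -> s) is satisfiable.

No, unsatisfiable

1. ([]~s & <>s) & []~(p -> s), 0
2. []~s & <>s, 0
3. []~(p -> s), 0
4. []~s, 0
5. <>s, 0
6. ~(p -> s), 0
7. p, 0
8. ~s, 0
9. s, 1
10. ~(p -> s), 1
11. p, 1
12. ~s, 1
Accessibility: 0R0, 0R1, 1R1
Branch closes: s and ~s both at 1.
Every branch closes; the branch above is one of them.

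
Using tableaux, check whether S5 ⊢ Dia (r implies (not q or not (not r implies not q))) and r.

Tableau for the negation not (Dia (r implies (not q or not (not r implies not q))) and r):
1. not (Dia (r implies (not q or not (not r implies not q))) and r), 0
2. not r, 0
Accessibility: 0R0
The negation has an open branch (countermodel exists).

Invalid (countermodel exists)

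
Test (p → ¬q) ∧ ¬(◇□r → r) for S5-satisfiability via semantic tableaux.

Unsatisfiable (every branch closes)

1. (p → ¬q) ∧ ¬(◇□r → r), w0
2. p → ¬q, w0
3. ¬(◇□r → r), w0
4. ◇□r, w0
5. ¬r, w0
6. ¬q, w0
7. □r, w1
8. r, w0
Accessibility: w0Rw0, w0Rw1, w1Rw0, w1Rw1
Branch closes: r and ¬r both at w0.
(One branch shown.) All branches close.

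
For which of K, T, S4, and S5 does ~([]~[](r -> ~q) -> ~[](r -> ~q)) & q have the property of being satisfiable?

K

T-tableau for the formula:
1. ~([]~[](r -> ~q) -> ~[](r -> ~q)) & q, u
2. ~([]~[](r -> ~q) -> ~[](r -> ~q)), u
3. q, u
4. []~[](r -> ~q), u
5. [](r -> ~q), u
6. ~[](r -> ~q), u
7. r -> ~q, u
8. ~r, u
9. ~(r -> ~q), v
10. r, v
11. q, v
12. ~[](r -> ~q), v
13. r -> ~q, v
14. ~q, v
Accessibility: uRu, uRv, vRv
Branch closes: q and ~q both at v.
Every branch closes (one shown): unsatisfiable in T, hence also in S4, S5 (every S4/S5-frame is a T-frame).
K-tableau for the formula:
1. ~([]~[](r -> ~q) -> ~[](r -> ~q)) & q, u
2. ~([]~[](r -> ~q) -> ~[](r -> ~q)), u
3. q, u
4. []~[](r -> ~q), u
5. [](r -> ~q), u
Complete open branch: satisfiable in K.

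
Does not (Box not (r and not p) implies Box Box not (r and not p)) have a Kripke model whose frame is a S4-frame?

Unsatisfiable

1. not (Box not (r and not p) implies Box Box not (r and not p)), u
2. Box not (r and not p), u
3. not Box Box not (r and not p), u
4. not (r and not p), u
5. p, u
6. not Box not (r and not p), v
7. not (r and not p), v
8. p, v
9. r and not p, w
10. r, w
11. not p, w
12. not (r and not p), w
13. p, w
Accessibility: uRu, uRv, uRw, vRv, vRw, wRw
Branch closes: p and not p both at w.
All branches of the tableau close; one closing branch shown above.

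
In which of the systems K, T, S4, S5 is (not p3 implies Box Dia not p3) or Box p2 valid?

S4-tableau for the negation not ((not p3 implies Box Dia not p3) or Box p2):
1. not ((not p3 implies Box Dia not p3) or Box p2), w0
2. not (not p3 implies Box Dia not p3), w0   [neg-or-rule on 1]
3. not Box p2, w0   [neg-or-rule on 1]
4. not p3, w0   [neg-implies-rule on 2]
5. not Box Dia not p3, w0   [neg-implies-rule on 2]
6. not p2, w1   [neg-Box-rule on 3: fresh world w1, w0Rw1]
7. not Dia not p3, w2   [neg-Box-rule on 5: fresh world w2, w0Rw2]
8. p3, w2   [neg-Dia-rule on 7 via w2Rw2]
Accessibility: w0Rw0, w0Rw1, w0Rw2, w1Rw1, w2Rw2
Complete open branch: countermodel on an S4-frame, so not valid in S4, nor in K, T (the same frame is also a K-frame and a T-frame).
S5-tableau for the negation not ((not p3 implies Box Dia not p3) or Box p2):
1. not ((not p3 implies Box Dia not p3) or Box p2), w0
2. not (not p3 implies Box Dia not p3), w0   [neg-or-rule on 1]
3. not Box p2, w0   [neg-or-rule on 1]
4. not p3, w0   [neg-implies-rule on 2]
5. not Box Dia not p3, w0   [neg-implies-rule on 2]
6. not p2, w1   [neg-Box-rule on 3: fresh world w1, w0Rw1]
7. not Dia not p3, w2   [neg-Box-rule on 5: fresh world w2, w0Rw2]
8. p3, w0   [neg-Dia-rule on 7 via w2Rw0]
Accessibility: w0Rw0, w0Rw1, w0Rw2, w1Rw0, w1Rw1, w1Rw2, w2Rw0, w2Rw1, w2Rw2
Branch closes: p3 and not p3 both at w0.
Every branch closes (one shown): valid in S5.

S5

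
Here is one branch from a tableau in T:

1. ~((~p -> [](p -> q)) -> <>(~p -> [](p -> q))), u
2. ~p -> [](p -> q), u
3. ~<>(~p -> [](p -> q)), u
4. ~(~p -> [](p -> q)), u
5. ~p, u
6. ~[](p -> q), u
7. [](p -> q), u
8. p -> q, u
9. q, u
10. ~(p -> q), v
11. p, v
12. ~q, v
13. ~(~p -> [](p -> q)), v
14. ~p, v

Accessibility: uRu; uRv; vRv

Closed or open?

Both p and ~p appear at v.

Yes, closed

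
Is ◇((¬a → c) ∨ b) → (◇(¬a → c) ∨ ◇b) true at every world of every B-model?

Yes, valid

Tableau for the negation ¬(◇((¬a → c) ∨ b) → (◇(¬a → c) ∨ ◇b)):
1. ¬(◇((¬a → c) ∨ b) → (◇(¬a → c) ∨ ◇b)), 0
2. ◇((¬a → c) ∨ b), 0
3. ¬(◇(¬a → c) ∨ ◇b), 0
4. ¬◇(¬a → c), 0
5. ¬◇b, 0
6. ¬(¬a → c), 0
7. ¬a, 0
8. ¬c, 0
9. ¬b, 0
10. (¬a → c) ∨ b, 1
11. ¬(¬a → c), 1
12. ¬a, 1
13. ¬c, 1
14. ¬b, 1
15. ¬a → c, 1
16. c, 1
Accessibility: 0R0, 0R1, 1R0, 1R1
Branch closes: c and ¬c both at 1.
Every branch of the negation's tableau closes; the branch above is one of them.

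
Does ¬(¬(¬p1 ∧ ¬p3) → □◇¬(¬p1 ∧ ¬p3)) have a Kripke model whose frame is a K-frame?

Satisfiable (open branch found)

1. ¬(¬(¬p1 ∧ ¬p3) → □◇¬(¬p1 ∧ ¬p3)), u
2. ¬(¬p1 ∧ ¬p3), u
3. ¬□◇¬(¬p1 ∧ ¬p3), u
4. p3, u
5. ¬◇¬(¬p1 ∧ ¬p3), v
Accessibility: uRv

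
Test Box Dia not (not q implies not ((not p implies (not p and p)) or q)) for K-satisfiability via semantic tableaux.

Yes, satisfiable

1. Box Dia not (not q implies not ((not p implies (not p and p)) or q)), 0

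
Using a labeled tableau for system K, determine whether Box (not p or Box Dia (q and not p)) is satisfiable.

1. Box (not p or Box Dia (q and not p)), 0

Yes, satisfiable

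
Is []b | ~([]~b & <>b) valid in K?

Tableau for the negation ~([]b | ~([]~b & <>b)):
1. ~([]b | ~([]~b & <>b)), 0
2. ~[]b, 0
3. []~b & <>b, 0
4. []~b, 0
5. <>b, 0
6. ~b, 1
7. b, 2
8. ~b, 2
Accessibility: 0R1, 0R2
Branch closes: b and ~b both at 2.
Every branch of the negation's tableau closes; the branch above is one of them.

Yes, valid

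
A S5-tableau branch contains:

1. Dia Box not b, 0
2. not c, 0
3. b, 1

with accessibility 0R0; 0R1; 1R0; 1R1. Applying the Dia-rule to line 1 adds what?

a fresh world 2 with 0R2, and Box not b at 2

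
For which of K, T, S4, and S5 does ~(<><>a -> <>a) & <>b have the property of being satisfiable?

K, T

T-tableau for the formula:
1. ~(<><>a -> <>a) & <>b, 0
2. ~(<><>a -> <>a), 0   [&-rule on 1]
3. <>b, 0   [&-rule on 1]
4. <><>a, 0   [~->-rule on 2]
5. ~<>a, 0   [~->-rule on 2]
6. ~a, 0   [~<>-rule on 5 via 0R0]
7. b, 1   [<>-rule on 3: fresh world 1, 0R1]
8. ~a, 1   [~<>-rule on 5 via 0R1]
9. <>a, 2   [<>-rule on 4: fresh world 2, 0R2]
10. ~a, 2   [~<>-rule on 5 via 0R2]
11. a, 3   [<>-rule on 9: fresh world 3, 2R3]
Accessibility: 0R0, 0R1, 0R2, 1R1, 2R2, 2R3, 3R3
Complete open branch: satisfiable in T, hence also in K (this T-model is also a K-model).
S4-tableau for the formula:
1. ~(<><>a -> <>a) & <>b, 0
2. ~(<><>a -> <>a), 0   [&-rule on 1]
3. <>b, 0   [&-rule on 1]
4. <><>a, 0   [~->-rule on 2]
5. ~<>a, 0   [~->-rule on 2]
6. ~a, 0   [~<>-rule on 5 via 0R0]
7. b, 1   [<>-rule on 3: fresh world 1, 0R1]
8. ~a, 1   [~<>-rule on 5 via 0R1]
9. <>a, 2   [<>-rule on 4: fresh world 2, 0R2]
10. ~a, 2   [~<>-rule on 5 via 0R2]
11. a, 3   [<>-rule on 9: fresh world 3, 2R3]
12. ~a, 3   [~<>-rule on 5 via 0R3]
Accessibility: 0R0, 0R1, 0R2, 0R3, 1R1, 2R2, 2R3, 3R3
Branch closes: a and ~a both at 3.
Every branch closes (one shown): unsatisfiable in S4, hence also in S5 (every S5-frame is an S4-frame).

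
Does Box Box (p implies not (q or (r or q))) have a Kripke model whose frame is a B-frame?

1. Box Box (p implies not (q or (r or q))), 0
2. Box (p implies not (q or (r or q))), 0
3. p implies not (q or (r or q)), 0
4. not (q or (r or q)), 0
5. not q, 0
6. not (r or q), 0
7. not r, 0
Accessibility: 0R0

Satisfiable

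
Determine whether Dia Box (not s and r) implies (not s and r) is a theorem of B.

Tableau for the negation not (Dia Box (not s and r) implies (not s and r)):
1. not (Dia Box (not s and r) implies (not s and r)), w0
2. Dia Box (not s and r), w0
3. not (not s and r), w0
4. not r, w0
5. Box (not s and r), w1
6. not s and r, w0
7. not s, w0
8. r, w0
Accessibility: w0Rw0, w0Rw1, w1Rw0, w1Rw1
Branch closes: r and not r both at w0.
All branches of the negation close; one closing branch shown above.

Valid in B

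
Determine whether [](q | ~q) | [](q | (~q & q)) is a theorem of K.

Yes, valid

Tableau for the negation ~([](q | ~q) | [](q | (~q & q))):
1. ~([](q | ~q) | [](q | (~q & q))), w0
2. ~[](q | ~q), w0
3. ~[](q | (~q & q)), w0
4. ~(q | ~q), w1
5. ~q, w1
6. q, w1
Accessibility: w0Rw1
Branch closes: q and ~q both at w1.
Every branch of the negation's tableau closes; the branch above is one of them.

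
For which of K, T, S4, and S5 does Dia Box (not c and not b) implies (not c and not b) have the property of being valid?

S5

S5-tableau for the negation not (Dia Box (not c and not b) implies (not c and not b)):
1. not (Dia Box (not c and not b) implies (not c and not b)), u
2. Dia Box (not c and not b), u
3. not (not c and not b), u
4. b, u
5. Box (not c and not b), v
6. not c and not b, u
7. not c, u
8. not b, u
Accessibility: uRu, uRv, vRu, vRv
Branch closes: b and not b both at u.
Every branch closes (one shown): valid in S5.
S4-tableau for the negation not (Dia Box (not c and not b) implies (not c and not b)):
1. not (Dia Box (not c and not b) implies (not c and not b)), u
2. Dia Box (not c and not b), u
3. not (not c and not b), u
4. b, u
5. Box (not c and not b), v
6. not c and not b, v
7. not c, v
8. not b, v
Accessibility: uRu, uRv, vRv
Complete open branch: countermodel on an S4-frame, so not valid in S4, nor in K, T (the same frame is also a K-frame and a T-frame).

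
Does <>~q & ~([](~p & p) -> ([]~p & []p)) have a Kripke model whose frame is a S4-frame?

1. <>~q & ~([](~p & p) -> ([]~p & []p)), u
2. <>~q, u   [&-rule on 1]
3. ~([](~p & p) -> ([]~p & []p)), u   [&-rule on 1]
4. [](~p & p), u   [~->-rule on 3]
5. ~([]~p & []p), u   [~->-rule on 3]
6. ~p & p, u   [[]-rule on 4 via uRu]
7. ~p, u   [&-rule on 6]
8. p, u   [&-rule on 6]
Accessibility: uRu
Branch closes: p and ~p both at u.
All branches of the tableau close; one closing branch shown above.

Unsatisfiable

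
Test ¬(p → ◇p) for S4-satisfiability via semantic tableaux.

1. ¬(p → ◇p), u
2. p, u
3. ¬◇p, u
4. ¬p, u
Accessibility: uRu
Branch closes: p and ¬p both at u.
Every branch closes; the branch above is one of them.

No, unsatisfiable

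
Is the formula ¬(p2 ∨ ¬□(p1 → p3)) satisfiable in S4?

1. ¬(p2 ∨ ¬□(p1 → p3)), 0
2. ¬p2, 0
3. □(p1 → p3), 0
4. p1 → p3, 0
5. p3, 0
Accessibility: 0R0

Satisfiable (open branch found)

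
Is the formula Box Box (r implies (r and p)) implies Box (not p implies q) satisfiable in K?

Yes, satisfiable

1. Box Box (r implies (r and p)) implies Box (not p implies q), w0
2. Box (not p implies q), w0   [implies-rule on 1 (branches; this branch)]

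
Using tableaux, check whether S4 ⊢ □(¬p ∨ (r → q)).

Invalid (countermodel exists)

Tableau for the negation ¬□(¬p ∨ (r → q)):
1. ¬□(¬p ∨ (r → q)), 0
2. ¬(¬p ∨ (r → q)), 1
3. p, 1
4. ¬(r → q), 1
5. r, 1
6. ¬q, 1
Accessibility: 0R0, 0R1, 1R1
The negation has an open branch (countermodel exists).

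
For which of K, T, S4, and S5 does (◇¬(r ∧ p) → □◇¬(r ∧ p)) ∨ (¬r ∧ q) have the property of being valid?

S4-tableau for the negation ¬((◇¬(r ∧ p) → □◇¬(r ∧ p)) ∨ (¬r ∧ q)):
1. ¬((◇¬(r ∧ p) → □◇¬(r ∧ p)) ∨ (¬r ∧ q)), u
2. ¬(◇¬(r ∧ p) → □◇¬(r ∧ p)), u
3. ¬(¬r ∧ q), u
4. ◇¬(r ∧ p), u
5. ¬□◇¬(r ∧ p), u
6. ¬q, u
7. ¬(r ∧ p), v
8. ¬p, v
9. ¬◇¬(r ∧ p), w
10. r ∧ p, w
11. r, w
12. p, w
Accessibility: uRu, uRv, uRw, vRv, wRw
Complete open branch: countermodel on an S4-frame, so not valid in S4, nor in K, T (the same frame is also a K-frame and a T-frame).
S5-tableau for the negation ¬((◇¬(r ∧ p) → □◇¬(r ∧ p)) ∨ (¬r ∧ q)):
1. ¬((◇¬(r ∧ p) → □◇¬(r ∧ p)) ∨ (¬r ∧ q)), u
2. ¬(◇¬(r ∧ p) → □◇¬(r ∧ p)), u
3. ¬(¬r ∧ q), u
4. ◇¬(r ∧ p), u
5. ¬□◇¬(r ∧ p), u
6. ¬q, u
7. ¬(r ∧ p), v
8. ¬p, v
9. ¬◇¬(r ∧ p), w
10. r ∧ p, u
11. r, u
12. p, u
13. r ∧ p, v
14. r, v
15. p, v
Accessibility: uRu, uRv, uRw, vRu, vRv, vRw, wRu, wRv, wRw
Branch closes: p and ¬p both at v.
Every branch closes (one shown): valid in S5.

S5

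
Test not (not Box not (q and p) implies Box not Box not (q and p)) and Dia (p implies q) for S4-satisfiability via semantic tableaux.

Satisfiable (open branch found)

1. not (not Box not (q and p) implies Box not Box not (q and p)) and Dia (p implies q), 0
2. not (not Box not (q and p) implies Box not Box not (q and p)), 0
3. Dia (p implies q), 0
4. not Box not (q and p), 0
5. not Box not Box not (q and p), 0
6. p implies q, 1
7. q, 1
8. q and p, 2
9. q, 2
10. p, 2
11. Box not (q and p), 3
12. not (q and p), 3
13. not p, 3
Accessibility: 0R0, 0R1, 0R2, 0R3, 1R1, 2R2, 3R3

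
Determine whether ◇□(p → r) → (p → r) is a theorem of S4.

Invalid (countermodel exists)

Tableau for the negation ¬(◇□(p → r) → (p → r)):
1. ¬(◇□(p → r) → (p → r)), u
2. ◇□(p → r), u   [¬→-rule on 1]
3. ¬(p → r), u   [¬→-rule on 1]
4. p, u   [¬→-rule on 3]
5. ¬r, u   [¬→-rule on 3]
6. □(p → r), v   [◇-rule on 2: fresh world v, uRv]
7. p → r, v   [□-rule on 6 via vRv]
8. r, v   [→-rule on 7 (branches; this branch)]
Accessibility: uRu, uRv, vRv
The negation has an open branch (countermodel exists).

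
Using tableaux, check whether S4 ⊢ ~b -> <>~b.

Tableau for the negation ~(~b -> <>~b):
1. ~(~b -> <>~b), w0
2. ~b, w0   [~->-rule on 1]
3. ~<>~b, w0   [~->-rule on 1]
4. b, w0   [~<>-rule on 3 via w0Rw0]
Accessibility: w0Rw0
Branch closes: b and ~b both at w0.
All branches of the negation close; one closing branch shown above.

Yes, valid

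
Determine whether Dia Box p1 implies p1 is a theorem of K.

No, not valid

Tableau for the negation not (Dia Box p1 implies p1):
1. not (Dia Box p1 implies p1), u
2. Dia Box p1, u
3. not p1, u
4. Box p1, v
Accessibility: uRv
The negation has an open branch (countermodel exists).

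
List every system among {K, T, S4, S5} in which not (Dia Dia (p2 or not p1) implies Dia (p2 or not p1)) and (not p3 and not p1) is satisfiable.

K

K-tableau for the formula:
1. not (Dia Dia (p2 or not p1) implies Dia (p2 or not p1)) and (not p3 and not p1), 0
2. not (Dia Dia (p2 or not p1) implies Dia (p2 or not p1)), 0   [and-rule on 1]
3. not p3 and not p1, 0   [and-rule on 1]
4. Dia Dia (p2 or not p1), 0   [neg-implies-rule on 2]
5. not Dia (p2 or not p1), 0   [neg-implies-rule on 2]
6. not p3, 0   [and-rule on 3]
7. not p1, 0   [and-rule on 3]
8. Dia (p2 or not p1), 1   [Dia-rule on 4: fresh world 1, 0R1]
9. not (p2 or not p1), 1   [neg-Dia-rule on 5 via 0R1]
10. not p2, 1   [neg-or-rule on 9]
11. p1, 1   [neg-or-rule on 9]
12. p2 or not p1, 2   [Dia-rule on 8: fresh world 2, 1R2]
13. not p1, 2   [or-rule on 12 (branches; this branch)]
Accessibility: 0R1, 1R2
Complete open branch: satisfiable in K.
T-tableau for the formula:
1. not (Dia Dia (p2 or not p1) implies Dia (p2 or not p1)) and (not p3 and not p1), 0
2. not (Dia Dia (p2 or not p1) implies Dia (p2 or not p1)), 0   [and-rule on 1]
3. not p3 and not p1, 0   [and-rule on 1]
4. Dia Dia (p2 or not p1), 0   [neg-implies-rule on 2]
5. not Dia (p2 or not p1), 0   [neg-implies-rule on 2]
6. not p3, 0   [and-rule on 3]
7. not p1, 0   [and-rule on 3]
8. not (p2 or not p1), 0   [neg-Dia-rule on 5 via 0R0]
9. not p2, 0   [neg-or-rule on 8]
10. p1, 0   [neg-or-rule on 8]
Accessibility: 0R0
Branch closes: p1 and not p1 both at 0.
Every branch closes (one shown): unsatisfiable in T, hence also in S4, S5 (every S4/S5-frame is a T-frame).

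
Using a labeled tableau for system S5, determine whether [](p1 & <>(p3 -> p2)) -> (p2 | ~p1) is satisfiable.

1. [](p1 & <>(p3 -> p2)) -> (p2 | ~p1), 0
2. p2 | ~p1, 0
3. ~p1, 0
Accessibility: 0R0

Satisfiable (open branch found)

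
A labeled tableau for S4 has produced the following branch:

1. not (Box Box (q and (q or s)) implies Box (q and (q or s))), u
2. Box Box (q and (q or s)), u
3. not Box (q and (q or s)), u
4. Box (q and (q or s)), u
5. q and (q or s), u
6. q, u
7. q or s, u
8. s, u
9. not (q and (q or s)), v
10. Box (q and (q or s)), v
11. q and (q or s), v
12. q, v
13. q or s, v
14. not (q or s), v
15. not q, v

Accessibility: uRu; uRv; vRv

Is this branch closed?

Closed

Both q and not q appear at v.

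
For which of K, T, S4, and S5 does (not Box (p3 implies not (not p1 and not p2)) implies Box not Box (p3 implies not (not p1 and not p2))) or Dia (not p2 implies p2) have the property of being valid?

S5

S5-tableau for the negation not ((not Box (p3 implies not (not p1 and not p2)) implies Box not Box (p3 implies not (not p1 and not p2))) or Dia (not p2 implies p2)):
1. not ((not Box (p3 implies not (not p1 and not p2)) implies Box not Box (p3 implies not (not p1 and not p2))) or Dia (not p2 implies p2)), w0
2. not (not Box (p3 implies not (not p1 and not p2)) implies Box not Box (p3 implies not (not p1 and not p2))), w0
3. not Dia (not p2 implies p2), w0
4. not Box (p3 implies not (not p1 and not p2)), w0
5. not Box not Box (p3 implies not (not p1 and not p2)), w0
6. not (not p2 implies p2), w0
7. not p2, w0
8. not (p3 implies not (not p1 and not p2)), w1
9. p3, w1
10. not p1 and not p2, w1
11. not p1, w1
12. not p2, w1
13. not (not p2 implies p2), w1
14. Box (p3 implies not (not p1 and not p2)), w2
15. not (not p2 implies p2), w2
16. not p2, w2
17. p3 implies not (not p1 and not p2), w0
18. p3 implies not (not p1 and not p2), w1
19. p3 implies not (not p1 and not p2), w2
20. not (not p1 and not p2), w0
21. not (not p1 and not p2), w1
22. not (not p1 and not p2), w2
23. p1, w0
24. p2, w1
Accessibility: w0Rw0, w0Rw1, w0Rw2, w1Rw0, w1Rw1, w1Rw2, w2Rw0, w2Rw1, w2Rw2
Branch closes: p2 and not p2 both at w1.
Every branch closes (one shown): valid in S5.
S4-tableau for the negation not ((not Box (p3 implies not (not p1 and not p2)) implies Box not Box (p3 implies not (not p1 and not p2))) or Dia (not p2 implies p2)):
1. not ((not Box (p3 implies not (not p1 and not p2)) implies Box not Box (p3 implies not (not p1 and not p2))) or Dia (not p2 implies p2)), w0
2. not (not Box (p3 implies not (not p1 and not p2)) implies Box not Box (p3 implies not (not p1 and not p2))), w0
3. not Dia (not p2 implies p2), w0
4. not Box (p3 implies not (not p1 and not p2)), w0
5. not Box not Box (p3 implies not (not p1 and not p2)), w0
6. not (not p2 implies p2), w0
7. not p2, w0
8. not (p3 implies not (not p1 and not p2)), w1
9. p3, w1
10. not p1 and not p2, w1
11. not p1, w1
12. not p2, w1
13. not (not p2 implies p2), w1
14. Box (p3 implies not (not p1 and not p2)), w2
15. not (not p2 implies p2), w2
16. not p2, w2
17. p3 implies not (not p1 and not p2), w2
18. not (not p1 and not p2), w2
19. p1, w2
Accessibility: w0Rw0, w0Rw1, w0Rw2, w1Rw1, w2Rw2
Complete open branch: countermodel on an S4-frame, so not valid in S4, nor in K, T (the same frame is also a K-frame and a T-frame).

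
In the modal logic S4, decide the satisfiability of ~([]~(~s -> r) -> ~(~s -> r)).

Unsatisfiable

1. ~([]~(~s -> r) -> ~(~s -> r)), u
2. []~(~s -> r), u
3. ~s -> r, u
4. ~(~s -> r), u
5. ~s, u
6. ~r, u
7. r, u
Accessibility: uRu
Branch closes: r and ~r both at u.
Every branch closes; the branch above is one of them.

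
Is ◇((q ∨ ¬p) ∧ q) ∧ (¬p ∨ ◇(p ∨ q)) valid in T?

No, not valid

Tableau for the negation ¬(◇((q ∨ ¬p) ∧ q) ∧ (¬p ∨ ◇(p ∨ q))):
1. ¬(◇((q ∨ ¬p) ∧ q) ∧ (¬p ∨ ◇(p ∨ q))), w0
2. ¬◇((q ∨ ¬p) ∧ q), w0
3. ¬((q ∨ ¬p) ∧ q), w0
4. ¬q, w0
Accessibility: w0Rw0
The negation has an open branch (countermodel exists).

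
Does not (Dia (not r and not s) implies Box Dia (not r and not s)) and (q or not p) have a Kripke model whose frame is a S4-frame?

1. not (Dia (not r and not s) implies Box Dia (not r and not s)) and (q or not p), u
2. not (Dia (not r and not s) implies Box Dia (not r and not s)), u   [and-rule on 1]
3. q or not p, u   [and-rule on 1]
4. Dia (not r and not s), u   [neg-implies-rule on 2]
5. not Box Dia (not r and not s), u   [neg-implies-rule on 2]
6. not p, u   [or-rule on 3 (branches; this branch)]
7. not r and not s, v   [Dia-rule on 4: fresh world v, uRv]
8. not r, v   [and-rule on 7]
9. not s, v   [and-rule on 7]
10. not Dia (not r and not s), w   [neg-Box-rule on 5: fresh world w, uRw]
11. not (not r and not s), w   [neg-Dia-rule on 10 via wRw]
12. s, w   [neg-and-rule on 11 (branches; this branch)]
Accessibility: uRu, uRv, uRw, vRv, wRw

Yes, satisfiable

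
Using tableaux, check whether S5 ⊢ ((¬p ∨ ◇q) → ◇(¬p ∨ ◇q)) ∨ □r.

Tableau for the negation ¬(((¬p ∨ ◇q) → ◇(¬p ∨ ◇q)) ∨ □r):
1. ¬(((¬p ∨ ◇q) → ◇(¬p ∨ ◇q)) ∨ □r), w0
2. ¬((¬p ∨ ◇q) → ◇(¬p ∨ ◇q)), w0   [¬∨-rule on 1]
3. ¬□r, w0   [¬∨-rule on 1]
4. ¬p ∨ ◇q, w0   [¬→-rule on 2]
5. ¬◇(¬p ∨ ◇q), w0   [¬→-rule on 2]
6. ¬(¬p ∨ ◇q), w0   [¬◇-rule on 5 via w0Rw0]
7. p, w0   [¬∨-rule on 6]
8. ¬◇q, w0   [¬∨-rule on 6]
9. ¬q, w0   [¬◇-rule on 8 via w0Rw0]
10. ◇q, w0   [∨-rule on 4 (branches; this branch)]
11. ¬r, w1   [¬□-rule on 3: fresh world w1, w0Rw1]
12. ¬(¬p ∨ ◇q), w1   [¬◇-rule on 5 via w0Rw1]
13. p, w1   [¬∨-rule on 12]
14. ¬◇q, w1   [¬∨-rule on 12]
15. ¬q, w1   [¬◇-rule on 8 via w0Rw1]
16. q, w2   [◇-rule on 10: fresh world w2, w0Rw2]
17. ¬(¬p ∨ ◇q), w2   [¬◇-rule on 5 via w0Rw2]
18. p, w2   [¬∨-rule on 17]
19. ¬◇q, w2   [¬∨-rule on 17]
20. ¬q, w2   [¬◇-rule on 8 via w0Rw2]
Accessibility: w0Rw0, w0Rw1, w0Rw2, w1Rw0, w1Rw1, w1Rw2, w2Rw0, w2Rw1, w2Rw2
Branch closes: q and ¬q both at w2.
Every branch of the negation's tableau closes; the branch above is one of them.

Valid in S5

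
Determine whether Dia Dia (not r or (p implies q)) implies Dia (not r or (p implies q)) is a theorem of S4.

Valid in S4

Tableau for the negation not (Dia Dia (not r or (p implies q)) implies Dia (not r or (p implies q))):
1. not (Dia Dia (not r or (p implies q)) implies Dia (not r or (p implies q))), u
2. Dia Dia (not r or (p implies q)), u   [neg-implies-rule on 1]
3. not Dia (not r or (p implies q)), u   [neg-implies-rule on 1]
4. not (not r or (p implies q)), u   [neg-Dia-rule on 3 via uRu]
5. r, u   [neg-or-rule on 4]
6. not (p implies q), u   [neg-or-rule on 4]
7. p, u   [neg-implies-rule on 6]
8. not q, u   [neg-implies-rule on 6]
9. Dia (not r or (p implies q)), v   [Dia-rule on 2: fresh world v, uRv]
10. not (not r or (p implies q)), v   [neg-Dia-rule on 3 via uRv]
11. r, v   [neg-or-rule on 10]
12. not (p implies q), v   [neg-or-rule on 10]
13. p, v   [neg-implies-rule on 12]
14. not q, v   [neg-implies-rule on 12]
15. not r or (p implies q), w   [Dia-rule on 9: fresh world w, vRw]
16. not (not r or (p implies q)), w   [neg-Dia-rule on 3 via uRw]
17. r, w   [neg-or-rule on 16]
18. not (p implies q), w   [neg-or-rule on 16]
19. p, w   [neg-implies-rule on 18]
20. not q, w   [neg-implies-rule on 18]
21. p implies q, w   [or-rule on 15 (branches; this branch)]
22. q, w   [implies-rule on 21 (branches; this branch)]
Accessibility: uRu, uRv, uRw, vRv, vRw, wRw
Branch closes: q and not q both at w.
All branches of the negation close; one closing branch shown above.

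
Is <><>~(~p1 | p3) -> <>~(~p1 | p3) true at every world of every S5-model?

Tableau for the negation ~(<><>~(~p1 | p3) -> <>~(~p1 | p3)):
1. ~(<><>~(~p1 | p3) -> <>~(~p1 | p3)), w0
2. <><>~(~p1 | p3), w0
3. ~<>~(~p1 | p3), w0
4. ~p1 | p3, w0
5. p3, w0
6. <>~(~p1 | p3), w1
7. ~p1 | p3, w1
8. p3, w1
9. ~(~p1 | p3), w2
10. p1, w2
11. ~p3, w2
12. ~p1 | p3, w2
13. p3, w2
Accessibility: w0Rw0, w0Rw1, w0Rw2, w1Rw0, w1Rw1, w1Rw2, w2Rw0, w2Rw1, w2Rw2
Branch closes: p3 and ~p3 both at w2.
Every branch of the negation's tableau closes; the branch above is one of them.

Valid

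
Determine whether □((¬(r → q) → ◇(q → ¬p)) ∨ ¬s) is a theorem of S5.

Valid in S5

Tableau for the negation ¬□((¬(r → q) → ◇(q → ¬p)) ∨ ¬s):
1. ¬□((¬(r → q) → ◇(q → ¬p)) ∨ ¬s), u
2. ¬((¬(r → q) → ◇(q → ¬p)) ∨ ¬s), v
3. ¬(¬(r → q) → ◇(q → ¬p)), v
4. s, v
5. ¬(r → q), v
6. ¬◇(q → ¬p), v
7. r, v
8. ¬q, v
9. ¬(q → ¬p), u
10. q, u
11. p, u
12. ¬(q → ¬p), v
13. q, v
14. p, v
Accessibility: uRu, uRv, vRu, vRv
Branch closes: q and ¬q both at v.
Every branch of the negation's tableau closes; the branch above is one of them.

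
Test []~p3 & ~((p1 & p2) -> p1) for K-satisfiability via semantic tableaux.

1. []~p3 & ~((p1 & p2) -> p1), u
2. []~p3, u   [&-rule on 1]
3. ~((p1 & p2) -> p1), u   [&-rule on 1]
4. p1 & p2, u   [~->-rule on 3]
5. ~p1, u   [~->-rule on 3]
6. p1, u   [&-rule on 4]
7. p2, u   [&-rule on 4]
Branch closes: p1 and ~p1 both at u.
All branches of the tableau close; one closing branch shown above.

Unsatisfiable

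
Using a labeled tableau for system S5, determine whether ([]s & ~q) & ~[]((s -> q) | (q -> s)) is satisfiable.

1. ([]s & ~q) & ~[]((s -> q) | (q -> s)), 0
2. []s & ~q, 0
3. ~[]((s -> q) | (q -> s)), 0
4. []s, 0
5. ~q, 0
6. s, 0
7. ~((s -> q) | (q -> s)), 1
8. ~(s -> q), 1
9. ~(q -> s), 1
10. s, 1
11. ~q, 1
12. q, 1
13. ~s, 1
Accessibility: 0R0, 0R1, 1R0, 1R1
Branch closes: q and ~q both at 1.
(One branch shown.) All branches close.

Unsatisfiable (every branch closes)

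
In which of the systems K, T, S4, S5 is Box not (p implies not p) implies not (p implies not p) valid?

T, S4, S5

K-tableau for the negation not (Box not (p implies not p) implies not (p implies not p)):
1. not (Box not (p implies not p) implies not (p implies not p)), 0
2. Box not (p implies not p), 0   [neg-implies-rule on 1]
3. p implies not p, 0   [neg-implies-rule on 1]
4. not p, 0   [implies-rule on 3 (branches; this branch)]
Complete open branch: countermodel on a K-frame, so not valid in K.
T-tableau for the negation not (Box not (p implies not p) implies not (p implies not p)):
1. not (Box not (p implies not p) implies not (p implies not p)), 0
2. Box not (p implies not p), 0   [neg-implies-rule on 1]
3. p implies not p, 0   [neg-implies-rule on 1]
4. not (p implies not p), 0   [Box-rule on 2 via 0R0]
5. p, 0   [neg-implies-rule on 4]
6. not p, 0   [implies-rule on 3 (branches; this branch)]
Accessibility: 0R0
Branch closes: p and not p both at 0.
Every branch closes (one shown): valid in T, hence also in S4, S5 (every theorem of T is a theorem of S4 and S5).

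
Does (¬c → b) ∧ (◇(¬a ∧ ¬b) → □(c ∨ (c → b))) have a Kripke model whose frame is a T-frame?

1. (¬c → b) ∧ (◇(¬a ∧ ¬b) → □(c ∨ (c → b))), 0
2. ¬c → b, 0   [∧-rule on 1]
3. ◇(¬a ∧ ¬b) → □(c ∨ (c → b)), 0   [∧-rule on 1]
4. b, 0   [→-rule on 2 (branches; this branch)]
5. □(c ∨ (c → b)), 0   [→-rule on 3 (branches; this branch)]
6. c ∨ (c → b), 0   [□-rule on 5 via 0R0]
7. c → b, 0   [∨-rule on 6 (branches; this branch)]
Accessibility: 0R0

Satisfiable (open branch found)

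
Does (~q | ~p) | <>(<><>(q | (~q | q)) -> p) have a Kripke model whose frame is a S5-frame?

1. (~q | ~p) | <>(<><>(q | (~q | q)) -> p), u
2. <>(<><>(q | (~q | q)) -> p), u   [|-rule on 1 (branches; this branch)]
3. <><>(q | (~q | q)) -> p, v   [<>-rule on 2: fresh world v, uRv]
4. p, v   [->-rule on 3 (branches; this branch)]
Accessibility: uRu, uRv, vRu, vRv

Yes, satisfiable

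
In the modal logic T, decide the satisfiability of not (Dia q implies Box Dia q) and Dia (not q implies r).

1. not (Dia q implies Box Dia q) and Dia (not q implies r), w0
2. not (Dia q implies Box Dia q), w0
3. Dia (not q implies r), w0
4. Dia q, w0
5. not Box Dia q, w0
6. not q implies r, w1
7. r, w1
8. q, w2
9. not Dia q, w3
10. not q, w3
Accessibility: w0Rw0, w0Rw1, w0Rw2, w0Rw3, w1Rw1, w2Rw2, w3Rw3

Yes, satisfiable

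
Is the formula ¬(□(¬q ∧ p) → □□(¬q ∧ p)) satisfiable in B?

Yes, satisfiable

1. ¬(□(¬q ∧ p) → □□(¬q ∧ p)), w0
2. □(¬q ∧ p), w0
3. ¬□□(¬q ∧ p), w0
4. ¬q ∧ p, w0
5. ¬q, w0
6. p, w0
7. ¬□(¬q ∧ p), w1
8. ¬q ∧ p, w1
9. ¬q, w1
10. p, w1
11. ¬(¬q ∧ p), w2
12. ¬p, w2
Accessibility: w0Rw0, w0Rw1, w1Rw0, w1Rw1, w1Rw2, w2Rw1, w2Rw2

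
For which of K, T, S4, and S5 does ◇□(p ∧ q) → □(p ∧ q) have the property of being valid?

S5

S4-tableau for the negation ¬(◇□(p ∧ q) → □(p ∧ q)):
1. ¬(◇□(p ∧ q) → □(p ∧ q)), u
2. ◇□(p ∧ q), u
3. ¬□(p ∧ q), u
4. □(p ∧ q), v
5. p ∧ q, v
6. p, v
7. q, v
8. ¬(p ∧ q), w
9. ¬q, w
Accessibility: uRu, uRv, uRw, vRv, wRw
Complete open branch: countermodel on an S4-frame, so not valid in S4, nor in K, T (the same frame is also a K-frame and a T-frame).
S5-tableau for the negation ¬(◇□(p ∧ q) → □(p ∧ q)):
1. ¬(◇□(p ∧ q) → □(p ∧ q)), u
2. ◇□(p ∧ q), u
3. ¬□(p ∧ q), u
4. □(p ∧ q), v
5. p ∧ q, u
6. p, u
7. q, u
8. p ∧ q, v
9. p, v
10. q, v
11. ¬(p ∧ q), w
12. p ∧ q, w
13. p, w
14. q, w
15. ¬q, w
Accessibility: uRu, uRv, uRw, vRu, vRv, vRw, wRu, wRv, wRw
Branch closes: q and ¬q both at w.
Every branch closes (one shown): valid in S5.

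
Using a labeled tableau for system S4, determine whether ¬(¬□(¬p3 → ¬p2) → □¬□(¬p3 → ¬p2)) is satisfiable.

1. ¬(¬□(¬p3 → ¬p2) → □¬□(¬p3 → ¬p2)), w0
2. ¬□(¬p3 → ¬p2), w0
3. ¬□¬□(¬p3 → ¬p2), w0
4. ¬(¬p3 → ¬p2), w1
5. ¬p3, w1
6. p2, w1
7. □(¬p3 → ¬p2), w2
8. ¬p3 → ¬p2, w2
9. ¬p2, w2
Accessibility: w0Rw0, w0Rw1, w0Rw2, w1Rw1, w2Rw2

Satisfiable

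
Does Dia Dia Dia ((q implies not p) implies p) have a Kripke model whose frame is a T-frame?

1. Dia Dia Dia ((q implies not p) implies p), w0
2. Dia Dia ((q implies not p) implies p), w1   [Dia-rule on 1: fresh world w1, w0Rw1]
3. Dia ((q implies not p) implies p), w2   [Dia-rule on 2: fresh world w2, w1Rw2]
4. (q implies not p) implies p, w3   [Dia-rule on 3: fresh world w3, w2Rw3]
5. p, w3   [implies-rule on 4 (branches; this branch)]
Accessibility: w0Rw0, w0Rw1, w1Rw1, w1Rw2, w2Rw2, w2Rw3, w3Rw3

Satisfiable (open branch found)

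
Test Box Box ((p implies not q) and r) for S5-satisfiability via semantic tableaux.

1. Box Box ((p implies not q) and r), 0
2. Box ((p implies not q) and r), 0
3. (p implies not q) and r, 0
4. p implies not q, 0
5. r, 0
6. not q, 0
Accessibility: 0R0

Satisfiable (open branch found)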